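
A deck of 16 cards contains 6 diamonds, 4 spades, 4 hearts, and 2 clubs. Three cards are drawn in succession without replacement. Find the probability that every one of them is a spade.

1/140

P = 4/16 × 3/15 × 2/14 = 24/3360 = 1/140.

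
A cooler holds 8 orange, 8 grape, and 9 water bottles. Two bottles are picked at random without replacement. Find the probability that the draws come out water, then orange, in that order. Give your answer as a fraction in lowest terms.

Multiply the probability of each draw given the previous ones:
P = 9/25 × 8/24 = 72/600 = 3/25.

3/25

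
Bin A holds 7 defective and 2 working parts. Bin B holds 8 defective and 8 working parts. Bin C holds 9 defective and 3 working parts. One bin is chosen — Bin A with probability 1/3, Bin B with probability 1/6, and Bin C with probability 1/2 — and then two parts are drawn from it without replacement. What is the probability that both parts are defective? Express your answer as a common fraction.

167/330

From Bin A: P(both defective) = (7/9)(6/8) = 7/12.
From Bin B: P(both defective) = (8/16)(7/15) = 7/30.
From Bin C: P(both defective) = (9/12)(8/11) = 6/11.
Total probability = (1/3)(7/12) + (1/6)(7/30) + (1/2)(6/11) = 167/330.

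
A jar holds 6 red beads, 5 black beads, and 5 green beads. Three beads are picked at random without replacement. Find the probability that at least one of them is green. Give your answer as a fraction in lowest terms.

P(no green) = 11/16 × 10/15 × 9/14 = 990/3360 = 33/112.
P(at least one) = 1 − 33/112 = 79/112.

79/112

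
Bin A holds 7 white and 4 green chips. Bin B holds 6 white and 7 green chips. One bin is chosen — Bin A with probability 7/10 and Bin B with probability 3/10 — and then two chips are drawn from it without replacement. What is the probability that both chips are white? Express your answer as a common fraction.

4647/14300

From Bin A: P(both white) = (7/11)(6/10) = 21/55.
From Bin B: P(both white) = (6/13)(5/12) = 5/26.
Total probability = (7/10)(21/55) + (3/10)(5/26) = 4647/14300.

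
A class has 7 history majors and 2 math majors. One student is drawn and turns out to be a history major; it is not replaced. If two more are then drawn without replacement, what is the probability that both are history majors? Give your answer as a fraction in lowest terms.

With the first student removed, 6 history majors remain out of 8.
P = 6/8 × 5/7 = 30/56 = 15/28.

15/28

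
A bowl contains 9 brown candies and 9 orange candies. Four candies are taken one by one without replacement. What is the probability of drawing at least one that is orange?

P(no orange) = 9/18 × 8/17 × 7/16 × 6/15 = 3024/73440 = 7/170.
P(at least one) = 1 − 7/170 = 163/170.

163/170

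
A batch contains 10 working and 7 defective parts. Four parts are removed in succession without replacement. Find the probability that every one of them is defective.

1/68

P(every draw is defective) = 7/17 × 6/16 × 5/15 × 4/14 = 840/57120 = 1/68.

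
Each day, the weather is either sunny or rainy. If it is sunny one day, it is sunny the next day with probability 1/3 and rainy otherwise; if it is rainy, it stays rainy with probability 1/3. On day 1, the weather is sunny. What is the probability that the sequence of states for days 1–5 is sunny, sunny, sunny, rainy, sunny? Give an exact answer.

4/81

Day 1 is given. For each transition, use the conditional probability from the current state:
P(sunny | sunny) = 1/3; P(sunny | sunny) = 1/3; P(rainy | sunny) = 2/3; P(sunny | rainy) = 2/3.
P = 1/3 × 1/3 × 2/3 × 2/3 = 4/81.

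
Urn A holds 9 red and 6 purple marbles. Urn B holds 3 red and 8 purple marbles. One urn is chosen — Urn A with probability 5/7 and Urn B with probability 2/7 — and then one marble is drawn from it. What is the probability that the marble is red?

From Urn A: P(red) = 9/15.
From Urn B: P(red) = 3/11.
Total probability = (5/7)(9/15) + (2/7)(3/11) = 39/77.

39/77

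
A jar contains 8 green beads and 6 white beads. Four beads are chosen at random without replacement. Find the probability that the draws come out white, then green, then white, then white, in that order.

40/1001

Each draw changes the counts, so multiply the conditional probabilities along the sequence:
P = 6/14 × 8/13 × 5/12 × 4/11 = 960/24024 = 40/1001.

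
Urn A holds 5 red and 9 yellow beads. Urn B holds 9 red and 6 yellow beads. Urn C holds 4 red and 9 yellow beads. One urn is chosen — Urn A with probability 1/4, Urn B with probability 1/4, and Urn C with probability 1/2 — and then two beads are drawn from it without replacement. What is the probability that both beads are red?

69/455

From Urn A: P(both red) = (5/14)(4/13) = 10/91.
From Urn B: P(both red) = (9/15)(8/14) = 12/35.
From Urn C: P(both red) = (4/13)(3/12) = 1/13.
Total probability = (1/4)(10/91) + (1/4)(12/35) + (1/2)(1/13) = 69/455.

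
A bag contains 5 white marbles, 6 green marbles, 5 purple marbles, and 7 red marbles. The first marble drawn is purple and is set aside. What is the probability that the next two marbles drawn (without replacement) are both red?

1/11

With the first marble removed, 7 red remain out of 22.
P = 7/22 × 6/21 = 42/462 = 1/11.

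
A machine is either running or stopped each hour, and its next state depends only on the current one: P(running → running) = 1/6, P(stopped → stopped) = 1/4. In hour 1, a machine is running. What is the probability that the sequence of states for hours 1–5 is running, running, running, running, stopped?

5/1296

Hour 1 is given. For each transition, use the conditional probability from the current state:
P(running | running) = 1/6; P(running | running) = 1/6; P(running | running) = 1/6; P(stopped | running) = 5/6.
P = 1/6 × 1/6 × 1/6 × 5/6 = 5/1296.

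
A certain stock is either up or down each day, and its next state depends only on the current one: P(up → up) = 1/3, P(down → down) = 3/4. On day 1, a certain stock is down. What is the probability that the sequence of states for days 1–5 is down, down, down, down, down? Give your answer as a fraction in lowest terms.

Day 1 is given. For each transition, use the conditional probability from the current state:
P(down | down) = 3/4; P(down | down) = 3/4; P(down | down) = 3/4; P(down | down) = 3/4.
P = 3/4 × 3/4 × 3/4 × 3/4 = 81/256.

81/256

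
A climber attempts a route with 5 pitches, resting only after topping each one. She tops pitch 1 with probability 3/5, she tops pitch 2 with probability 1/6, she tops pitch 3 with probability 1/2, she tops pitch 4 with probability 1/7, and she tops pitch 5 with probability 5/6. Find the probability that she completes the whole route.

1/168

Each stage is reached only if all earlier stages succeed, so
P = 3/5 × 1/6 × 1/2 × 1/7 × 5/6 = 15/2520 = 1/168.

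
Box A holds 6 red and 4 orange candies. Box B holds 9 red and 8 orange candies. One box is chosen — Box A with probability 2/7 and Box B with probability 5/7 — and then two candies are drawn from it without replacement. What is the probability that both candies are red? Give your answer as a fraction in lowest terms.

29/102

From Box A: P(both red) = (6/10)(5/9) = 1/3.
From Box B: P(both red) = (9/17)(8/16) = 9/34.
Total probability = (2/7)(1/3) + (5/7)(9/34) = 29/102.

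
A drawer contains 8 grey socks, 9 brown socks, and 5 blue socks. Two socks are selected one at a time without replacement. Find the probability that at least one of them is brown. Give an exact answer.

51/77

P(no brown) = 13/22 × 12/21 = 156/462 = 26/77.
P(at least one) = 1 − 26/77 = 51/77.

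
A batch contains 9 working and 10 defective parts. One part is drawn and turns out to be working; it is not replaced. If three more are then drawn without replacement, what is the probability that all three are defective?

5/34

With the first part removed, 10 defective remain out of 18.
P = 10/18 × 9/17 × 8/16 = 720/4896 = 5/34.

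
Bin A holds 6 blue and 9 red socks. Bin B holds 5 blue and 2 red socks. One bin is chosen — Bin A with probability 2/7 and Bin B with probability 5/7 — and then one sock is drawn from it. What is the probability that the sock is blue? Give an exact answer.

From Bin A: P(blue) = 6/15.
From Bin B: P(blue) = 5/7.
Total probability = (2/7)(6/15) + (5/7)(5/7) = 153/245.

153/245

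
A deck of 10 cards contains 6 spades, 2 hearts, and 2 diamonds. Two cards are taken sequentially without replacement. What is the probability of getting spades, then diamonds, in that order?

2/15

Each draw changes the counts, so multiply the conditional probabilities along the sequence:
P = 6/10 × 2/9 = 12/90 = 2/15.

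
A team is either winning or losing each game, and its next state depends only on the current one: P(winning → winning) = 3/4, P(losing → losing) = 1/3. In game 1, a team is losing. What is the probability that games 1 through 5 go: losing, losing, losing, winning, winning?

Game 1 is given. For each transition, use the conditional probability from the current state:
P(losing | losing) = 1/3; P(losing | losing) = 1/3; P(winning | losing) = 2/3; P(winning | winning) = 3/4.
P = 1/3 × 1/3 × 2/3 × 3/4 = 6/108 = 1/18.

1/18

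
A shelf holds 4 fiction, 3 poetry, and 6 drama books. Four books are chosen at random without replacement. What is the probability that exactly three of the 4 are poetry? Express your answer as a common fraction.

One ordering (poetry drawn first) has probability 3/13 × 2/12 × 1/11 × 10/10 = 60/17160 = 1/286.
There are C(4,3) = 4 such orderings, each equally likely, so P = 4 × 1/286 = 2/143.

2/143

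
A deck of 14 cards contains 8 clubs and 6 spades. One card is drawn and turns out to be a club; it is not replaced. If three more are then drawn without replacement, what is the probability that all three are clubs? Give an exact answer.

With the first card removed, 7 clubs remain out of 13.
P = 7/13 × 6/12 × 5/11 = 210/1716 = 35/286.

35/286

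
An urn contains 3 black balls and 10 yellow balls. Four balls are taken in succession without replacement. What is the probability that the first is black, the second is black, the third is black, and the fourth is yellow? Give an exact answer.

1/286

Each draw changes the counts, so multiply the conditional probabilities along the sequence:
P = 3/13 × 2/12 × 1/11 × 10/10 = 60/17160 = 1/286.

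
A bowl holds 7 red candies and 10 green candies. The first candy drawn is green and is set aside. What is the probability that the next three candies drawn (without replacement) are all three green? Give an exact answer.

With the first candy removed, 9 green remain out of 16.
P = 9/16 × 8/15 × 7/14 = 504/3360 = 3/20.

3/20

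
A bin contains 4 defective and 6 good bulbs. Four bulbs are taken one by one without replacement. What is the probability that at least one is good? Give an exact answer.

P(no good) = 4/10 × 3/9 × 2/8 × 1/7 = 24/5040 = 1/210.
P(at least one) = 1 − 1/210 = 209/210.

209/210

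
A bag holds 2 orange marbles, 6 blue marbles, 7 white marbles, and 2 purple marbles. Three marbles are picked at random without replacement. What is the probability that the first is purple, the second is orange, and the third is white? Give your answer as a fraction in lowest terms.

Multiply the probability of each draw given the previous ones:
P = 2/17 × 2/16 × 7/15 = 28/4080 = 7/1020.

7/1020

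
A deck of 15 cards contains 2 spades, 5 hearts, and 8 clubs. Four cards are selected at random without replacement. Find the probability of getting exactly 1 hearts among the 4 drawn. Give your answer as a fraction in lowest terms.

40/91

One ordering (a heart drawn first) has probability 5/15 × 10/14 × 9/13 × 8/12 = 3600/32760 = 10/91.
There are C(4,1) = 4 such orderings, each equally likely, so P = 4 × 10/91 = 40/91.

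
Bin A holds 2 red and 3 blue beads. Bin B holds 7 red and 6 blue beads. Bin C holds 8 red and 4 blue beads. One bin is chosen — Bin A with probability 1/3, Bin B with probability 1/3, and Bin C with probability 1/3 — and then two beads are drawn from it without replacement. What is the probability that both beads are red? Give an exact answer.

From Bin A: P(both red) = (2/5)(1/4) = 1/10.
From Bin B: P(both red) = (7/13)(6/12) = 7/26.
From Bin C: P(both red) = (8/12)(7/11) = 14/33.
Total probability = (1/3)(1/10) + (1/3)(7/26) + (1/3)(14/33) = 1702/6435.

1702/6435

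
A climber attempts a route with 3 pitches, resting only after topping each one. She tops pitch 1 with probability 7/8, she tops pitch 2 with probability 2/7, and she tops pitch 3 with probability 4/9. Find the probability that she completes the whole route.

Each stage is reached only if all earlier stages succeed, so
P = 7/8 × 2/7 × 4/9 = 56/504 = 1/9.

1/9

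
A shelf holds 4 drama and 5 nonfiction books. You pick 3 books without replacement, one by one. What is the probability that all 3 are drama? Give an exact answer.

P = 4/9 × 3/8 × 2/7 = 24/504 = 1/21.

1/21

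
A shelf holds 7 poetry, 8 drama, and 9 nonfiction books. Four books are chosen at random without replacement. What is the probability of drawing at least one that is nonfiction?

441/506

P(no nonfiction) = 15/24 × 14/23 × 13/22 × 12/21 = 32760/255024 = 65/506.
P(at least one) = 1 − 65/506 = 441/506.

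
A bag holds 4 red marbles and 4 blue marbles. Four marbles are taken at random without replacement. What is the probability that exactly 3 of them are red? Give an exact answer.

One ordering (red drawn first) has probability 4/8 × 3/7 × 2/6 × 4/5 = 96/1680 = 2/35.
There are C(4,3) = 4 such orderings, each equally likely, so P = 4 × 2/35 = 8/35.

8/35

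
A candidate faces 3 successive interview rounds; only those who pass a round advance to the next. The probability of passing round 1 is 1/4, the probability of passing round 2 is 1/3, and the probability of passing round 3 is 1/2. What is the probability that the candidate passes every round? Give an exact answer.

Each stage is reached only if all earlier stages succeed, so
P = 1/4 × 1/3 × 1/2 = 1/24.

1/24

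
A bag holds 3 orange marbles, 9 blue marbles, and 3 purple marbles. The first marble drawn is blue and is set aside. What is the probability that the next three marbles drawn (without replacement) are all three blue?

2/13

With the first marble removed, 8 blue remain out of 14.
P = 8/14 × 7/13 × 6/12 = 336/2184 = 2/13.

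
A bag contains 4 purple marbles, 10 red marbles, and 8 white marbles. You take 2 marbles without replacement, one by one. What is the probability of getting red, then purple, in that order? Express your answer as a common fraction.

Multiply the probability of each draw given the previous ones:
P = 10/22 × 4/21 = 40/462 = 20/231.

20/231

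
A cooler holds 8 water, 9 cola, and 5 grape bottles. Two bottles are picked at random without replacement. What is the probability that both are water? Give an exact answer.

P(all water) = 8/22 × 7/21 = 56/462 = 4/33.

4/33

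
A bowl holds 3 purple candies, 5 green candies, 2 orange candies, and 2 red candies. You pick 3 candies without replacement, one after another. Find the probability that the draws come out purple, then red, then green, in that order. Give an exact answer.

1/44

Each draw changes the counts, so multiply the conditional probabilities along the sequence:
P = 3/12 × 2/11 × 5/10 = 30/1320 = 1/44.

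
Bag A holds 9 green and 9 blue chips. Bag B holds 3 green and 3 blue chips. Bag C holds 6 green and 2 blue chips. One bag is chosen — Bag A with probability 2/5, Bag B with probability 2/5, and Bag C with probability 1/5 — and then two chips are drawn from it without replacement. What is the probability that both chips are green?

3347/11900

From Bag A: P(both green) = (9/18)(8/17) = 4/17.
From Bag B: P(both green) = (3/6)(2/5) = 1/5.
From Bag C: P(both green) = (6/8)(5/7) = 15/28.
Total probability = (2/5)(4/17) + (2/5)(1/5) + (1/5)(15/28) = 3347/11900.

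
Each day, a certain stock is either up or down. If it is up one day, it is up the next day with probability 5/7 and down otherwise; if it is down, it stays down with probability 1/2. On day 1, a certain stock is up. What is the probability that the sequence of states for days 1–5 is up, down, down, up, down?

Day 1 is given. For each transition, use the conditional probability from the current state:
P(down | up) = 2/7; P(down | down) = 1/2; P(up | down) = 1/2; P(down | up) = 2/7.
P = 2/7 × 1/2 × 1/2 × 2/7 = 4/196 = 1/49.

1/49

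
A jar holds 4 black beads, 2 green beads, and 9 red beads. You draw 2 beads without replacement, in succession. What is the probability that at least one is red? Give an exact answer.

P(no red) = 6/15 × 5/14 = 30/210 = 1/7.
P(at least one) = 1 − 1/7 = 6/7.

6/7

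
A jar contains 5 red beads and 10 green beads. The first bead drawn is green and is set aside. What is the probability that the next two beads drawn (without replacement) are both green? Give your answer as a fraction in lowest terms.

36/91

With the first bead removed, 9 green remain out of 14.
P = 9/14 × 8/13 = 72/182 = 36/91.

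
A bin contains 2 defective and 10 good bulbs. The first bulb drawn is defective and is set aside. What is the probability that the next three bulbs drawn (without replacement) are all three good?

With the first bulb removed, 10 good remain out of 11.
P = 10/11 × 9/10 × 8/9 = 720/990 = 8/11.

8/11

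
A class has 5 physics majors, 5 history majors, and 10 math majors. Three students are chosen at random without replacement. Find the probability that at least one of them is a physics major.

137/228

P(no physics majors) = 15/20 × 14/19 × 13/18 = 2730/6840 = 91/228.
P(at least one) = 1 − 91/228 = 137/228.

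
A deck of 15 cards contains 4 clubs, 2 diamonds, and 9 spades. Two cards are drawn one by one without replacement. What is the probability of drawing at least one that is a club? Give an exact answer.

P(no clubs) = 11/15 × 10/14 = 110/210 = 11/21.
P(at least one) = 1 − 11/21 = 10/21.

10/21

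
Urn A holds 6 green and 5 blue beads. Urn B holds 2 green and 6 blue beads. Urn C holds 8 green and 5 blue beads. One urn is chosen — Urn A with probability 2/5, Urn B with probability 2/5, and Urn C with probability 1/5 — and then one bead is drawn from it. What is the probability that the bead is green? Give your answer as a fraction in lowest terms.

631/1430

From Urn A: P(green) = 6/11.
From Urn B: P(green) = 2/8.
From Urn C: P(green) = 8/13.
Total probability = (2/5)(6/11) + (2/5)(2/8) + (1/5)(8/13) = 631/1430.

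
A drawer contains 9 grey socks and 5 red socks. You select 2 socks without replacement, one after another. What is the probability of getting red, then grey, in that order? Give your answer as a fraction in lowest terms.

Chain rule:
P = 5/14 × 9/13 = 45/182.

45/182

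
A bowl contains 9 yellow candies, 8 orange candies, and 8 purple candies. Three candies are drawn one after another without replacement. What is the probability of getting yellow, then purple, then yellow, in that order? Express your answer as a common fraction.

Multiply the probability of each draw given the previous ones:
P = 9/25 × 8/24 × 8/23 = 576/13800 = 24/575.

24/575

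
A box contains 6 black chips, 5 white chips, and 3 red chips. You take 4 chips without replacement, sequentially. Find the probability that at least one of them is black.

P(no black) = 8/14 × 7/13 × 6/12 × 5/11 = 1680/24024 = 10/143.
P(at least one) = 1 − 10/143 = 133/143.

133/143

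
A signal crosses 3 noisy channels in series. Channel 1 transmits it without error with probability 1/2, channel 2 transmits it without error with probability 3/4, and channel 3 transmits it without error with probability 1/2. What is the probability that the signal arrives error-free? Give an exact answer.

Each stage is reached only if all earlier stages succeed, so
P = 1/2 × 3/4 × 1/2 = 3/16.

3/16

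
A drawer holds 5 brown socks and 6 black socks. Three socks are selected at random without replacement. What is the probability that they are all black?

4/33

P(every draw is black) = 6/11 × 5/10 × 4/9 = 120/990 = 4/33.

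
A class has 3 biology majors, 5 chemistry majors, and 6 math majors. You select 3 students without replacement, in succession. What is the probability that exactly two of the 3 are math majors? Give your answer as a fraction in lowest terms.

30/91

One ordering (math majors drawn first) has probability 6/14 × 5/13 × 8/12 = 240/2184 = 10/91.
There are C(3,2) = 3 such orderings, each equally likely, so P = 3 × 10/91 = 30/91.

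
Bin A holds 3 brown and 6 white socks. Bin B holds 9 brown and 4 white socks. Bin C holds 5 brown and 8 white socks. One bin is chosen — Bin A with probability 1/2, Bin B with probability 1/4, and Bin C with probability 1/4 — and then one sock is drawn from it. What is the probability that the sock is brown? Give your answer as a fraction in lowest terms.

17/39

From Bin A: P(brown) = 3/9.
From Bin B: P(brown) = 9/13.
From Bin C: P(brown) = 5/13.
Total probability = (1/2)(3/9) + (1/4)(9/13) + (1/4)(5/13) = 17/39.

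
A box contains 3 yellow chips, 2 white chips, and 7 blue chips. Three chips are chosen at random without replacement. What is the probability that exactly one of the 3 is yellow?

27/55

One ordering (yellow drawn first) has probability 3/12 × 9/11 × 8/10 = 216/1320 = 9/55.
There are C(3,1) = 3 such orderings, each equally likely, so P = 3 × 9/55 = 27/55.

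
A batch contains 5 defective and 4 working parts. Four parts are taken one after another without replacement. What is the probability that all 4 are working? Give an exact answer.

P = 4/9 × 3/8 × 2/7 × 1/6 = 24/3024 = 1/126.

1/126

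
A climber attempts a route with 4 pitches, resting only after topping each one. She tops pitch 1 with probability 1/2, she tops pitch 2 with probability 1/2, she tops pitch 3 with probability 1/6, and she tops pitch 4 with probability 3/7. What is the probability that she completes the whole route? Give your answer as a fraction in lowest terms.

1/56

Each stage is reached only if all earlier stages succeed, so
P = 1/2 × 1/2 × 1/6 × 3/7 = 3/168 = 1/56.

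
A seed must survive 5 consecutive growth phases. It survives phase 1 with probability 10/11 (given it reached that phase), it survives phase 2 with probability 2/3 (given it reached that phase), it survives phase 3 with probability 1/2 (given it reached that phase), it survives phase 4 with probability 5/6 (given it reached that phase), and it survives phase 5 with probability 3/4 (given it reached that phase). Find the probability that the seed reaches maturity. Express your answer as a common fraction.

Multiplying along the chain,
P = 10/11 × 2/3 × 1/2 × 5/6 × 3/4 = 300/1584 = 25/132.

25/132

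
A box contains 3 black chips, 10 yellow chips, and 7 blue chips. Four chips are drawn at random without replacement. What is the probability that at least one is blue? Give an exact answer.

826/969

P(no blue) = 13/20 × 12/19 × 11/18 × 10/17 = 17160/116280 = 143/969.
P(at least one) = 1 − 143/969 = 826/969.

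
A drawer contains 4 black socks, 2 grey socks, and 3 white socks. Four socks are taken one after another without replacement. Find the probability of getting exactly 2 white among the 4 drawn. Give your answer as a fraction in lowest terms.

One ordering (white drawn first) has probability 3/9 × 2/8 × 6/7 × 5/6 = 180/3024 = 5/84.
There are C(4,2) = 6 such orderings, each equally likely, so P = 6 × 5/84 = 5/14.

5/14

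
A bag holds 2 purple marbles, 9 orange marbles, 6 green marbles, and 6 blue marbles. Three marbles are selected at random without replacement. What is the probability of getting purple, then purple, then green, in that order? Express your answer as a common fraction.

2/1771

Each draw changes the counts, so multiply the conditional probabilities along the sequence:
P = 2/23 × 1/22 × 6/21 = 12/10626 = 2/1771.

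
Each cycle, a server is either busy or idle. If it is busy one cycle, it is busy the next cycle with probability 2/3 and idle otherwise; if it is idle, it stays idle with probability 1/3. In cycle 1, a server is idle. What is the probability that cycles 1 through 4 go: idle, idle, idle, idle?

1/27

Cycle 1 is given. For each transition, use the conditional probability from the current state:
P(idle | idle) = 1/3; P(idle | idle) = 1/3; P(idle | idle) = 1/3.
P = 1/3 × 1/3 × 1/3 = 1/27.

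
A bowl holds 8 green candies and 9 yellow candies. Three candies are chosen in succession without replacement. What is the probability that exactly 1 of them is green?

36/85

One ordering (green drawn first) has probability 8/17 × 9/16 × 8/15 = 576/4080 = 12/85.
There are C(3,1) = 3 such orderings, each equally likely, so P = 3 × 12/85 = 36/85.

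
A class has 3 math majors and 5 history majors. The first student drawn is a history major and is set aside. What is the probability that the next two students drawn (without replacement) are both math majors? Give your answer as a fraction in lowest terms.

1/7

With the first student removed, 3 math majors remain out of 7.
P = 3/7 × 2/6 = 6/42 = 1/7.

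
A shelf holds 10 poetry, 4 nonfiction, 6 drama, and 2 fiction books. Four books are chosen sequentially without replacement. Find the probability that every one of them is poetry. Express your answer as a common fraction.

P(all poetry) = 10/22 × 9/21 × 8/20 × 7/19 = 5040/175560 = 6/209.

6/209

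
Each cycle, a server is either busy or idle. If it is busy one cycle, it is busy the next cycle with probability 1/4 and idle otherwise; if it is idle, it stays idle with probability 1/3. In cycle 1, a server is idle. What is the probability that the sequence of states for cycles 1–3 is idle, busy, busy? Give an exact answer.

Cycle 1 is given. For each transition, use the conditional probability from the current state:
P(busy | idle) = 2/3; P(busy | busy) = 1/4.
P = 2/3 × 1/4 = 2/12 = 1/6.

1/6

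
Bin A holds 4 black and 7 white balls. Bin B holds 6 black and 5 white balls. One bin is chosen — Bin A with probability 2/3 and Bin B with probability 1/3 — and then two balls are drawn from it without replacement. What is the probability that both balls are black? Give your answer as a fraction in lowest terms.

9/55

From Bin A: P(both black) = (4/11)(3/10) = 6/55.
From Bin B: P(both black) = (6/11)(5/10) = 3/11.
Total probability = (2/3)(6/55) + (1/3)(3/11) = 9/55.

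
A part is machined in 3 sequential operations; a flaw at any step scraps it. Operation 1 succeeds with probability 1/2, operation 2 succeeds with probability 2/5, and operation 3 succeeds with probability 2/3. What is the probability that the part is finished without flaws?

Multiplying along the chain,
P = 1/2 × 2/5 × 2/3 = 4/30 = 2/15.

2/15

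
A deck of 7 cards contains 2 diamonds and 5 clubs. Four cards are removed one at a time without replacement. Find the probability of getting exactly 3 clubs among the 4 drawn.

4/7

One ordering (clubs drawn first) has probability 5/7 × 4/6 × 3/5 × 2/4 = 120/840 = 1/7.
There are C(4,3) = 4 such orderings, each equally likely, so P = 4 × 1/7 = 4/7.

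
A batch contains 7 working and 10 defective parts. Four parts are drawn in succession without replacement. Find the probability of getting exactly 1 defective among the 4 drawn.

One ordering (defective drawn first) has probability 10/17 × 7/16 × 6/15 × 5/14 = 2100/57120 = 5/136.
There are C(4,1) = 4 such orderings, each equally likely, so P = 4 × 5/136 = 5/34.

5/34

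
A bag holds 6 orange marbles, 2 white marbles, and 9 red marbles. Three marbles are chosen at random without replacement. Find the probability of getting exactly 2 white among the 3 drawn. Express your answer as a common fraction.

3/136

One ordering (white drawn first) has probability 2/17 × 1/16 × 15/15 = 30/4080 = 1/136.
There are C(3,2) = 3 such orderings, each equally likely, so P = 3 × 1/136 = 3/136.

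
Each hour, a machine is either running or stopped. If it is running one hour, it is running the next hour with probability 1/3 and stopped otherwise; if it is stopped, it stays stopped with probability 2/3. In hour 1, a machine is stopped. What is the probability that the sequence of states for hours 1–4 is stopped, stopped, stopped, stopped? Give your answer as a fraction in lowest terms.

Hour 1 is given. For each transition, use the conditional probability from the current state:
P(stopped | stopped) = 2/3; P(stopped | stopped) = 2/3; P(stopped | stopped) = 2/3.
P = 2/3 × 2/3 × 2/3 = 8/27.

8/27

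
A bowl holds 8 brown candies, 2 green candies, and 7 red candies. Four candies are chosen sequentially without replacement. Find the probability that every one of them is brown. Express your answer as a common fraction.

1/34

P(every draw is brown) = 8/17 × 7/16 × 6/15 × 5/14 = 1680/57120 = 1/34.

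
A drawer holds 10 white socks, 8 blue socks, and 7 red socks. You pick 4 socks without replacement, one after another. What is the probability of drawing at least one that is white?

2257/2530

P(no white) = 15/25 × 14/24 × 13/23 × 12/22 = 32760/303600 = 273/2530.
P(at least one) = 1 − 273/2530 = 2257/2530.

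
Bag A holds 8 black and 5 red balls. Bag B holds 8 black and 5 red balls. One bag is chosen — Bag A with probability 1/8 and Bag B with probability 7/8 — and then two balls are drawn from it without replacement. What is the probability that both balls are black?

14/39

From Bag A: P(both black) = (8/13)(7/12) = 14/39.
From Bag B: P(both black) = (8/13)(7/12) = 14/39.
Total probability = (1/8)(14/39) + (7/8)(14/39) = 14/39.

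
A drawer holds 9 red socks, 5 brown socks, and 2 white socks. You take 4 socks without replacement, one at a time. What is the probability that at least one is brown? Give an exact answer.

P(no brown) = 11/16 × 10/15 × 9/14 × 8/13 = 7920/43680 = 33/182.
P(at least one) = 1 − 33/182 = 149/182.

149/182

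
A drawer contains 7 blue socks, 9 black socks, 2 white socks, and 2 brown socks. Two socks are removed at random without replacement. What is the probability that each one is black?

18/95

P(every draw is black) = 9/20 × 8/19 = 72/380 = 18/95.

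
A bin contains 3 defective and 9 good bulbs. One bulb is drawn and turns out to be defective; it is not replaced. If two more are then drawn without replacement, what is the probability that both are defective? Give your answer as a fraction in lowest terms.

With the first bulb removed, 2 defective remain out of 11.
P = 2/11 × 1/10 = 2/110 = 1/55.

1/55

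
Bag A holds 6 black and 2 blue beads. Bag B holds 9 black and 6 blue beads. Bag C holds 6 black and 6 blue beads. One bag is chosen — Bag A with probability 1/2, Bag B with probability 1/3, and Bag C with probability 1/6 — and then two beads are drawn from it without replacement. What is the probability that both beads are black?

3881/9240

From Bag A: P(both black) = (6/8)(5/7) = 15/28.
From Bag B: P(both black) = (9/15)(8/14) = 12/35.
From Bag C: P(both black) = (6/12)(5/11) = 5/22.
Total probability = (1/2)(15/28) + (1/3)(12/35) + (1/6)(5/22) = 3881/9240.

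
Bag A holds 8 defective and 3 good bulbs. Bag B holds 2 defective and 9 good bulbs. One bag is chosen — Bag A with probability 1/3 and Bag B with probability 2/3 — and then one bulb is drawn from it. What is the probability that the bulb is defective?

4/11

From Bag A: P(defective) = 8/11.
From Bag B: P(defective) = 2/11.
Total probability = (1/3)(8/11) + (2/3)(2/11) = 4/11.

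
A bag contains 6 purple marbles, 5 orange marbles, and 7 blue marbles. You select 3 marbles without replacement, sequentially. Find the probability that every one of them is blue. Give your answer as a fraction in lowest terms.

P(all blue) = 7/18 × 6/17 × 5/16 = 210/4896 = 35/816.

35/816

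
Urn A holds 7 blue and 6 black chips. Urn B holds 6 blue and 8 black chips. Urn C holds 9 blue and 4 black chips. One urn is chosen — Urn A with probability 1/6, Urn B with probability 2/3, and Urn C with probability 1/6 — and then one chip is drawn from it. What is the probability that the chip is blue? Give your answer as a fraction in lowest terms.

134/273

From Urn A: P(blue) = 7/13.
From Urn B: P(blue) = 6/14.
From Urn C: P(blue) = 9/13.
Total probability = (1/6)(7/13) + (2/3)(6/14) + (1/6)(9/13) = 134/273.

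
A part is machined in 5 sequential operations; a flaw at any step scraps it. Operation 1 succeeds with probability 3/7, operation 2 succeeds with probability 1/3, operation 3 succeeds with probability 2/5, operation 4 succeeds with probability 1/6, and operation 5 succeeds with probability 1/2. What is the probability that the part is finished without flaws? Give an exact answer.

Multiplying along the chain,
P = 3/7 × 1/3 × 2/5 × 1/6 × 1/2 = 6/1260 = 1/210.

1/210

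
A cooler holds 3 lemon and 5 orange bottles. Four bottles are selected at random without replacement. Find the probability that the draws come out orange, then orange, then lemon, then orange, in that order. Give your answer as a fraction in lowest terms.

3/28

Each draw changes the counts, so multiply the conditional probabilities along the sequence:
P = 5/8 × 4/7 × 3/6 × 3/5 = 180/1680 = 3/28.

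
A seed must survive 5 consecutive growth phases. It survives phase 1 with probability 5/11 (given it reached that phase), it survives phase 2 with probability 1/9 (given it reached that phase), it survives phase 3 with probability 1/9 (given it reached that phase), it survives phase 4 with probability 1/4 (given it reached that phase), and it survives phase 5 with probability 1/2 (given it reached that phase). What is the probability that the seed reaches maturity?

5/7128

Each stage is reached only if all earlier stages succeed, so
P = 5/11 × 1/9 × 1/9 × 1/4 × 1/2 = 5/7128.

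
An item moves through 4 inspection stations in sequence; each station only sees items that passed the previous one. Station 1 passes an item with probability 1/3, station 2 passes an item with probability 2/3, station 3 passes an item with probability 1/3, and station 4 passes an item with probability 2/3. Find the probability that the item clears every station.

4/81

Each stage is reached only if all earlier stages succeed, so
P = 1/3 × 2/3 × 1/3 × 2/3 = 4/81.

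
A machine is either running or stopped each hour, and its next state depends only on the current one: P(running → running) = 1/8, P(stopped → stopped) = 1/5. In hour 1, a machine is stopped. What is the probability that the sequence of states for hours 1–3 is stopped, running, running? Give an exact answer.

1/10

Hour 1 is given. For each transition, use the conditional probability from the current state:
P(running | stopped) = 4/5; P(running | running) = 1/8.
P = 4/5 × 1/8 = 4/40 = 1/10.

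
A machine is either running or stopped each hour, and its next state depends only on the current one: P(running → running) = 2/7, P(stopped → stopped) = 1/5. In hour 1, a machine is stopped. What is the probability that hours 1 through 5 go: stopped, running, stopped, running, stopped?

Hour 1 is given. For each transition, use the conditional probability from the current state:
P(running | stopped) = 4/5; P(stopped | running) = 5/7; P(running | stopped) = 4/5; P(stopped | running) = 5/7.
P = 4/5 × 5/7 × 4/5 × 5/7 = 400/1225 = 16/49.

16/49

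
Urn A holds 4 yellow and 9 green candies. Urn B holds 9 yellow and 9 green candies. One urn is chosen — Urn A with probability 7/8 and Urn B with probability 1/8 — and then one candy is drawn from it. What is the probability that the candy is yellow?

69/208

From Urn A: P(yellow) = 4/13.
From Urn B: P(yellow) = 9/18.
Total probability = (7/8)(4/13) + (1/8)(9/18) = 69/208.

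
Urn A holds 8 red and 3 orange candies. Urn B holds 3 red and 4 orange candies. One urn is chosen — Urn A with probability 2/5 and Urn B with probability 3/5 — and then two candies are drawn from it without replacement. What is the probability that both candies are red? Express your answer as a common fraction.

557/1925

From Urn A: P(both red) = (8/11)(7/10) = 28/55.
From Urn B: P(both red) = (3/7)(2/6) = 1/7.
Total probability = (2/5)(28/55) + (3/5)(1/7) = 557/1925.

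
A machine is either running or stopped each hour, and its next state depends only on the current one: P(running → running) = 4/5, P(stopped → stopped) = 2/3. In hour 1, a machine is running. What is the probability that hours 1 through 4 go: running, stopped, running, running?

4/75

Hour 1 is given. For each transition, use the conditional probability from the current state:
P(stopped | running) = 1/5; P(running | stopped) = 1/3; P(running | running) = 4/5.
P = 1/5 × 1/3 × 4/5 = 4/75.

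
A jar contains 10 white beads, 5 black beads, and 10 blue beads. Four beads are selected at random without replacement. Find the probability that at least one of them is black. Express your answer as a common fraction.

1561/2530

P(no black) = 20/25 × 19/24 × 18/23 × 17/22 = 116280/303600 = 969/2530.
P(at least one) = 1 − 969/2530 = 1561/2530.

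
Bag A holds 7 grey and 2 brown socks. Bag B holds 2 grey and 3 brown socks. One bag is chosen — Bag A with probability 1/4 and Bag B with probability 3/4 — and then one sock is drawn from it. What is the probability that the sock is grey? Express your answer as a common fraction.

89/180

From Bag A: P(grey) = 7/9.
From Bag B: P(grey) = 2/5.
Total probability = (1/4)(7/9) + (3/4)(2/5) = 89/180.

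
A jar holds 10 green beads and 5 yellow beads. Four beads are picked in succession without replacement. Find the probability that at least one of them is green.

P(no green) = 5/15 × 4/14 × 3/13 × 2/12 = 120/32760 = 1/273.
P(at least one) = 1 − 1/273 = 272/273.

272/273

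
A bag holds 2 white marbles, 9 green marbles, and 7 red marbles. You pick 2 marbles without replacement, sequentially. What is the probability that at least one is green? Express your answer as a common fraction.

P(no green) = 9/18 × 8/17 = 72/306 = 4/17.
P(at least one) = 1 − 4/17 = 13/17.

13/17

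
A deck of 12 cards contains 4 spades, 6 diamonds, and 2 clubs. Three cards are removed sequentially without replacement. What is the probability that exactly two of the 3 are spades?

One ordering (spades drawn first) has probability 4/12 × 3/11 × 8/10 = 96/1320 = 4/55.
There are C(3,2) = 3 such orderings, each equally likely, so P = 3 × 4/55 = 12/55.

12/55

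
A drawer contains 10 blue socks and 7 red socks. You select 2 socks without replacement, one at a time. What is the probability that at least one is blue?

P(no blue) = 7/17 × 6/16 = 42/272 = 21/136.
P(at least one) = 1 − 21/136 = 115/136.

115/136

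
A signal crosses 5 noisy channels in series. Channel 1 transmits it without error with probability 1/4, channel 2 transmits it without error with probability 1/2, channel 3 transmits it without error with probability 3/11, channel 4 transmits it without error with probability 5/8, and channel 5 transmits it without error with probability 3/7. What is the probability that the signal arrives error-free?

The events are sequential, so multiply the conditional probabilities:
P = 1/4 × 1/2 × 3/11 × 5/8 × 3/7 = 45/4928.

45/4928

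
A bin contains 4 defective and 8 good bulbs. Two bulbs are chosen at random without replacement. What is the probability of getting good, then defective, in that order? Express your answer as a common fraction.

Each draw changes the counts, so multiply the conditional probabilities along the sequence:
P = 8/12 × 4/11 = 32/132 = 8/33.

8/33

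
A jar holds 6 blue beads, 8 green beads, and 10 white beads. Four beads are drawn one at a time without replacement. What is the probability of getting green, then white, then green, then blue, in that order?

10/759

Multiply the probability of each draw given the previous ones:
P = 8/24 × 10/23 × 7/22 × 6/21 = 3360/255024 = 10/759.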